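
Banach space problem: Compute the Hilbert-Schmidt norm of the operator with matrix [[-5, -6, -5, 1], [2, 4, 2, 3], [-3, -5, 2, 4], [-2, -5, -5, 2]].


The Hilbert-Schmidt norm is sqrt(sum of squares of all entries).
Sum of squares = (-5)^2 + (-6)^2 + (-5)^2 + 1^2 + 2^2 + 4^2 + 2^2 + 3^2 + (-3)^2 + (-5)^2 + 2^2 + 4^2 + (-2)^2 + (-5)^2 + (-5)^2 + 2^2
= 25 + 36 + 25 + 1 + 4 + 16 + 4 + 9 + 9 + 25 + 4 + 16 + 4 + 25 + 25 + 4 = 232
||T||_HS = sqrt(232) = 15.2315

15.2315


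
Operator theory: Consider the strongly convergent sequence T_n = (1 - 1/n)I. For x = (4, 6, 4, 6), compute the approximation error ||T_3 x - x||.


T_3 x - x = (1 - 1/3)x - x = -x/3
||x|| = sqrt(104) = 10.1980
||T_3 x - x|| = ||x||/3 = 10.1980/3 = 3.3993

3.3993


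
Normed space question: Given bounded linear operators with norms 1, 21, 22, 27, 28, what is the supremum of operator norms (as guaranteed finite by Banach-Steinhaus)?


By the Uniform Boundedness Principle, the supremum of norms is finite.
sup_k ||T_k|| = max(1, 21, 22, 27, 28) = 28

28


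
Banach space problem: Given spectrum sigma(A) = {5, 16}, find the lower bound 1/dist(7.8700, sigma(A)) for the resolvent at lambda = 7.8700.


dist(7.8700, {5, 16}) = min(|7.8700 - 5|, |7.8700 - 16|)
= min(2.8700, 8.1300) = 2.8700
Resolvent bound = 1/2.8700 = 0.3484

0.3484


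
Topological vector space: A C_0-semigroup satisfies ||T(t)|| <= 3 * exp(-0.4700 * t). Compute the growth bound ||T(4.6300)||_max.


||T(4.6300)|| <= 3 * exp(-0.4700 * 4.6300)
= 3 * exp(-2.1761)
= 3 * 0.1135
= 0.3404

0.3404


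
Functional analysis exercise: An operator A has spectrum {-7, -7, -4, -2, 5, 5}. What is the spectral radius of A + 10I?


Spectrum of A + 10I = {3, 3, 6, 8, 15, 15}
Spectral radius = max |lambda| over the shifted spectrum
= max(3, 3, 6, 8, 15, 15) = 15

15


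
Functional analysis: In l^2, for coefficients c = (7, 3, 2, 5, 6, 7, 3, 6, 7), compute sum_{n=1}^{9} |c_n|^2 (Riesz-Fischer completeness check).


sum |c_n|^2 = 7^2 + 3^2 + 2^2 + 5^2 + 6^2 + 7^2 + 3^2 + 6^2 + 7^2
= 49 + 9 + 4 + 25 + 36 + 49 + 9 + 36 + 49
= 266

266


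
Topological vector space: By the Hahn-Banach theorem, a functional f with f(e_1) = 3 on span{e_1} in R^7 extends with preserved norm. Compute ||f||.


The norm of f is given by ||f|| = sup_{||x||=1} |f(x)|.
On span{e_1}, ||e_1|| = 1, so ||f|| = |f(e_1)| / ||e_1||
= |3| / 1 = 3.0000

3.0000


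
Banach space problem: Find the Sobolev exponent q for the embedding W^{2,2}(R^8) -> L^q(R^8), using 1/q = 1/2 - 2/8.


Using the Sobolev embedding formula: 1/q = 1/p - k/n
1/q = 1/2 - 2/8 = 1/4
q = 1/(1/4) = 4

4.0000


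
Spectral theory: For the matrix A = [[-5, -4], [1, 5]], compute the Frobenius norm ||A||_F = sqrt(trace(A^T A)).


||A||_F^2 = sum a_ij^2
= (-5)^2 + (-4)^2 + 1^2 + 5^2
= 25 + 16 + 1 + 25 = 67
||A||_F = sqrt(67) = 8.1854

8.1854


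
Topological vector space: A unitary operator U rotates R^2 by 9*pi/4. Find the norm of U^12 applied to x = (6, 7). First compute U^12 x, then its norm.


U is a rotation by theta = 9*pi/4
U^12 = rotation by 12*theta = 108*pi/4 = 4*pi/4 (mod 2*pi)
cos(4*pi/4) = -1.0000, sin(4*pi/4) = 0.0000
U^12 x = (-1.0000 * 6 - 0.0000 * 7, 0.0000 * 6 + -1.0000 * 7)
= (-6.0000, -7.0000)
||U^12 x|| = sqrt((-6.0000)^2 + (-7.0000)^2) = sqrt(85.0000) = 9.2195

9.2195


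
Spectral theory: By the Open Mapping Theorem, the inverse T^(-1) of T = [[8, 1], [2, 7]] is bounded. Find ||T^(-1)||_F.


det(T) = 8*7 - 1*2 = 54
T^(-1) = (1/54) * [[7, -1], [-2, 8]] = [[0.1296, -0.0185], [-0.0370, 0.1481]]
||T^(-1)||_F^2 = 0.1296^2 + (-0.0185)^2 + (-0.0370)^2 + 0.1481^2 = 0.0405
||T^(-1)||_F = sqrt(0.0405) = 0.2012

0.2012


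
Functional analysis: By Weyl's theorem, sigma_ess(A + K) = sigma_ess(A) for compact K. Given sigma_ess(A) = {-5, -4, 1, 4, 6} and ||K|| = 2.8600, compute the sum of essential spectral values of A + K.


By Weyl's theorem, the essential spectrum is invariant under compact perturbations.
sigma_ess(A + K) = sigma_ess(A) = {-5, -4, 1, 4, 6}
Sum = -5 + -4 + 1 + 4 + 6 = 2

2


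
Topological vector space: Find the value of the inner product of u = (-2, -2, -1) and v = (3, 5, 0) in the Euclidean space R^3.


Computing the standard inner product <u, v> = sum u_i * v_i
= -2*3 + -2*5 + -1*0
= -6 + -10 + 0
= -16

-16


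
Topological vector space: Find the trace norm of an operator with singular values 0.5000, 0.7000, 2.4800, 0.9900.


The nuclear norm is the sum of all singular values.
||T||_1 = 0.5000 + 0.7000 + 2.4800 + 0.9900
= 4.6700

4.6700


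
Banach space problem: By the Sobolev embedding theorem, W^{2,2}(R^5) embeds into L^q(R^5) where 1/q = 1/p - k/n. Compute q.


Using the Sobolev embedding formula: 1/q = 1/p - k/n
1/q = 1/2 - 2/5 = 1/10
q = 1/(1/10) = 10

10.0000


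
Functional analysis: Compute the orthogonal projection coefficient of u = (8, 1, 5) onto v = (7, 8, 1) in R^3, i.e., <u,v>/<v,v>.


Computing <u,v> = 8*7 + 1*8 + 5*1 = 69
Computing <v,v> = 7^2 + 8^2 + 1^2 = 114
Projection coefficient = 69/114 = 0.6053

0.6053


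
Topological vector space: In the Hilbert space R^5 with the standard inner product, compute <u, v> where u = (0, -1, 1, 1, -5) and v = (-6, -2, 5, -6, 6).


Computing the standard inner product <u, v> = sum u_i * v_i
= 0*-6 + -1*-2 + 1*5 + 1*-6 + -5*6
= 0 + 2 + 5 + -6 + -30
= -29

-29


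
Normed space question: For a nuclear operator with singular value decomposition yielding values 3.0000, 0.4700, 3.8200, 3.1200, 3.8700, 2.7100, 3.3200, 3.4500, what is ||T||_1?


The nuclear norm is the sum of all singular values.
||T||_1 = 3.0000 + 0.4700 + 3.8200 + 3.1200 + 3.8700 + 2.7100 + 3.3200 + 3.4500
= 23.7600

23.7600


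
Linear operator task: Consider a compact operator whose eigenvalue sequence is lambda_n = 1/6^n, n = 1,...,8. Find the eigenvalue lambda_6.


The eigenvalue formula gives lambda_6 = 1/6^6
= 1/46656
= 2.1433e-05

2.1433e-05


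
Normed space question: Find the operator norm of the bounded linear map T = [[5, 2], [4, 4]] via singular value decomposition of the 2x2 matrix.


A^T A = [[41, 26], [26, 20]]
trace(A^T A) = 61, det(A^T A) = 144
discriminant = 61^2 - 4*144 = 3145
Largest eigenvalue of A^T A = (trace + sqrt(disc))/2 = 58.5401
||T|| = sqrt(58.5401) = 7.6512

7.6512


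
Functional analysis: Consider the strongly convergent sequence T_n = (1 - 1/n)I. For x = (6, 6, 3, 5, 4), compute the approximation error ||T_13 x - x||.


T_13 x - x = (1 - 1/13)x - x = -x/13
||x|| = sqrt(122) = 11.0454
||T_13 x - x|| = ||x||/13 = 11.0454/13 = 0.8496

0.8496


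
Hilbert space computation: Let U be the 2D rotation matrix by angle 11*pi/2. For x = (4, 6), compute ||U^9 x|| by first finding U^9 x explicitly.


U is a rotation by theta = 11*pi/2
U^9 = rotation by 9*theta = 99*pi/2 = 3*pi/2 (mod 2*pi)
cos(3*pi/2) = 0.0000, sin(3*pi/2) = -1.0000
U^9 x = (0.0000 * 4 - -1.0000 * 6, -1.0000 * 4 + 0.0000 * 6)
= (6.0000, -4.0000)
||U^9 x|| = sqrt(6.0000^2 + (-4.0000)^2) = sqrt(52.0000) = 7.2111

7.2111


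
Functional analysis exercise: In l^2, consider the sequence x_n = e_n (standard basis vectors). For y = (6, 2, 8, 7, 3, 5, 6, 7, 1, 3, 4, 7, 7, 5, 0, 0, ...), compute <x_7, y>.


x_7 = e_7 is the standard basis vector with 1 in position 7.
<x_7, y> = y_7 = 6
As n -> infinity, <x_n, y> -> 0, confirming weak convergence of (x_n) to 0.

6


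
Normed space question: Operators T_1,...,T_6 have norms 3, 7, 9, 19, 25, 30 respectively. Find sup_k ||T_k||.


By the Uniform Boundedness Principle, the supremum of norms is finite.
sup_k ||T_k|| = max(3, 7, 9, 19, 25, 30) = 30

30


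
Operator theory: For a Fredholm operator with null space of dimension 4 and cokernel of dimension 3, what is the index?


The Fredholm index is defined as ind(T) = dim(ker T) - dim(coker T)
= 4 - 3
= 1

1


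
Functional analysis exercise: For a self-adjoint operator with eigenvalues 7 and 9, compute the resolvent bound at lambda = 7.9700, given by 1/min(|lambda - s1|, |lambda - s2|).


dist(7.9700, {7, 9}) = min(|7.9700 - 7|, |7.9700 - 9|)
= min(0.9700, 1.0300) = 0.9700
Resolvent bound = 1/0.9700 = 1.0309

1.0309


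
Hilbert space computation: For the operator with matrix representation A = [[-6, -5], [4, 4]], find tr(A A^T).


trace(A * A^T) = sum of squares of all entries
= (-6)^2 + (-5)^2 + 4^2 + 4^2
= 36 + 25 + 16 + 16
= 93

93


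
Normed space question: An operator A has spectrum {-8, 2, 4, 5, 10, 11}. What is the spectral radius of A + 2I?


Spectrum of A + 2I = {-6, 4, 6, 7, 12, 13}
Spectral radius = max |lambda| over the shifted spectrum
= max(6, 4, 6, 7, 12, 13) = 13

13


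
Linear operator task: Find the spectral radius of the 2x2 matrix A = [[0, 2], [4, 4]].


For a 2x2 matrix, eigenvalues satisfy lambda^2 - (trace)*lambda + det = 0
trace = 0 + 4 = 4
det = 0*4 - 2*4 = -8
discriminant = 4^2 - 4*(-8) = 48
spectral radius = max |eigenvalue| = 5.4641

5.4641


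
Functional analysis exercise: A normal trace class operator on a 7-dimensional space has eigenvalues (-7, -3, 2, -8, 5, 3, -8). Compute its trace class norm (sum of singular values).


For a normal operator, singular values equal |eigenvalues|.
Trace norm = sum |lambda_i| = 7 + 3 + 2 + 8 + 5 + 3 + 8
= 36

36


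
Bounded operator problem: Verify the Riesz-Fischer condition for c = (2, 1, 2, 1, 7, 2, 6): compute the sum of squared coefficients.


sum |c_n|^2 = 2^2 + 1^2 + 2^2 + 1^2 + 7^2 + 2^2 + 6^2
= 4 + 1 + 4 + 1 + 49 + 4 + 36
= 99

99


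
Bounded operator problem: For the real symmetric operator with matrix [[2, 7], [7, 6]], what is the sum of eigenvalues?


For a self-adjoint (symmetric) matrix, the eigenvalues are real.
The sum of eigenvalues equals the trace of the matrix.
trace = 2 + 6 = 8

8


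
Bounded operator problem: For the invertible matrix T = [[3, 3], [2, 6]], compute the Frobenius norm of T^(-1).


det(T) = 3*6 - 3*2 = 12
T^(-1) = (1/12) * [[6, -3], [-2, 3]] = [[0.5000, -0.2500], [-0.1667, 0.2500]]
||T^(-1)||_F^2 = 0.5000^2 + (-0.2500)^2 + (-0.1667)^2 + 0.2500^2 = 0.4028
||T^(-1)||_F = sqrt(0.4028) = 0.6346

0.6346


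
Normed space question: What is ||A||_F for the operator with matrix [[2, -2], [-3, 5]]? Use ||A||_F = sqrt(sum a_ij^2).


||A||_F^2 = sum a_ij^2
= 2^2 + (-2)^2 + (-3)^2 + 5^2
= 4 + 4 + 9 + 25 = 42
||A||_F = sqrt(42) = 6.4807

6.4807


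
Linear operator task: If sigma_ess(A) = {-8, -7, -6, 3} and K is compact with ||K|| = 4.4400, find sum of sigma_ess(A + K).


By Weyl's theorem, the essential spectrum is invariant under compact perturbations.
sigma_ess(A + K) = sigma_ess(A) = {-8, -7, -6, 3}
Sum = -8 + -7 + -6 + 3 = -18

-18


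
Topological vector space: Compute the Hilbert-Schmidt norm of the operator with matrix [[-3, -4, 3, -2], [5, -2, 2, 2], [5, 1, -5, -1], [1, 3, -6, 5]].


The Hilbert-Schmidt norm is sqrt(sum of squares of all entries).
Sum of squares = (-3)^2 + (-4)^2 + 3^2 + (-2)^2 + 5^2 + (-2)^2 + 2^2 + 2^2 + 5^2 + 1^2 + (-5)^2 + (-1)^2 + 1^2 + 3^2 + (-6)^2 + 5^2
= 9 + 16 + 9 + 4 + 25 + 4 + 4 + 4 + 25 + 1 + 25 + 1 + 1 + 9 + 36 + 25 = 198
||T||_HS = sqrt(198) = 14.0712

14.0712


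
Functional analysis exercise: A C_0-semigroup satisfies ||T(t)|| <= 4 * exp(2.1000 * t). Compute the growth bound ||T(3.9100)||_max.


||T(3.9100)|| <= 4 * exp(2.1000 * 3.9100)
= 4 * exp(8.2110)
= 4 * 3681.2218
= 14724.8874

14724.8874


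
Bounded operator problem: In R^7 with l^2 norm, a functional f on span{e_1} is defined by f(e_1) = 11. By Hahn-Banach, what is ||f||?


The norm of f is given by ||f|| = sup_{||x||=1} |f(x)|.
On span{e_1}, ||e_1|| = 1, so ||f|| = |f(e_1)| / ||e_1||
= |11| / 1 = 11.0000

11.0000


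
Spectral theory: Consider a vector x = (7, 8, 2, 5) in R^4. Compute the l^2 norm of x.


The l^2 norm = (sum |x_i|^2)^(1/2)
Sum of 2th powers = 49 + 64 + 4 + 25 = 142
||x||_2 = (142)^(1/2) = 11.9164

11.9164


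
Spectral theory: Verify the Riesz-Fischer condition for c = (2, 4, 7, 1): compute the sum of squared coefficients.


sum |c_n|^2 = 2^2 + 4^2 + 7^2 + 1^2
= 4 + 16 + 49 + 1
= 70

70


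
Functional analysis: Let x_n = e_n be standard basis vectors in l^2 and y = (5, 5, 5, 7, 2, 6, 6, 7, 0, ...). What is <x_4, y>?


x_4 = e_4 is the standard basis vector with 1 in position 4.
<x_4, y> = y_4 = 7
As n -> infinity, <x_n, y> -> 0, confirming weak convergence of (x_n) to 0.

7


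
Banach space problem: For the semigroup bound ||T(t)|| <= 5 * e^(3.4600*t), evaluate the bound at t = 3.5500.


||T(3.5500)|| <= 5 * exp(3.4600 * 3.5500)
= 5 * exp(12.2830)
= 5 * 215992.7238
= 1.0800e+06

1.0800e+06


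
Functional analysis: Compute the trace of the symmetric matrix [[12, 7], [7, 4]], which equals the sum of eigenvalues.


For a self-adjoint (symmetric) matrix, the eigenvalues are real.
The sum of eigenvalues equals the trace of the matrix.
trace = 12 + 4 = 16

16


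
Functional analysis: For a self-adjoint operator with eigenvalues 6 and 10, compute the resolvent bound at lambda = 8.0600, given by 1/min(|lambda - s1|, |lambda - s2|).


dist(8.0600, {6, 10}) = min(|8.0600 - 6|, |8.0600 - 10|)
= min(2.0600, 1.9400) = 1.9400
Resolvent bound = 1/1.9400 = 0.5155

0.5155


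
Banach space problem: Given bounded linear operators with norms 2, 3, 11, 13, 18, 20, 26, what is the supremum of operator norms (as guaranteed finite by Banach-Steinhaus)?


By the Uniform Boundedness Principle, the supremum of norms is finite.
sup_k ||T_k|| = max(2, 3, 11, 13, 18, 20, 26) = 26

26


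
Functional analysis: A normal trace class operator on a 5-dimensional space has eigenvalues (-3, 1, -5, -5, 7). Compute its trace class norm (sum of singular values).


For a normal operator, singular values equal |eigenvalues|.
Trace norm = sum |lambda_i| = 3 + 1 + 5 + 5 + 7
= 21

21


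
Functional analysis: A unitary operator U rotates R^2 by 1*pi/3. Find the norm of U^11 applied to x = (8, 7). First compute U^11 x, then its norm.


U is a rotation by theta = 1*pi/3
U^11 = rotation by 11*theta = 11*pi/3 = 5*pi/3 (mod 2*pi)
cos(5*pi/3) = 0.5000, sin(5*pi/3) = -0.8660
U^11 x = (0.5000 * 8 - -0.8660 * 7, -0.8660 * 8 + 0.5000 * 7)
= (10.0622, -3.4282)
||U^11 x|| = sqrt(10.0622^2 + (-3.4282)^2) = sqrt(113.0000) = 10.6301

10.6301


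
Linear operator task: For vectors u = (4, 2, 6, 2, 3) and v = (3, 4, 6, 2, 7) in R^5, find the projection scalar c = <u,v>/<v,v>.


Computing <u,v> = 4*3 + 2*4 + 6*6 + 2*2 + 3*7 = 81
Computing <v,v> = 3^2 + 4^2 + 6^2 + 2^2 + 7^2 = 114
Projection coefficient = 81/114 = 0.7105

0.7105


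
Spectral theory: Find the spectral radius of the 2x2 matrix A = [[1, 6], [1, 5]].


For a 2x2 matrix, eigenvalues satisfy lambda^2 - (trace)*lambda + det = 0
trace = 1 + 5 = 6
det = 1*5 - 6*1 = -1
discriminant = 6^2 - 4*(-1) = 40
spectral radius = max |eigenvalue| = 6.1623

6.1623


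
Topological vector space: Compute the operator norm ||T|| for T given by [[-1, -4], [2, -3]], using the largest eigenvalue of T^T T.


A^T A = [[5, -2], [-2, 25]]
trace(A^T A) = 30, det(A^T A) = 121
discriminant = 30^2 - 4*121 = 416
Largest eigenvalue of A^T A = (trace + sqrt(disc))/2 = 25.1980
||T|| = sqrt(25.1980) = 5.0198

5.0198


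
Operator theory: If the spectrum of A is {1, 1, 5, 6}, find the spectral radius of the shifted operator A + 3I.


Spectrum of A + 3I = {4, 4, 8, 9}
Spectral radius = max |lambda| over the shifted spectrum
= max(4, 4, 8, 9) = 9

9


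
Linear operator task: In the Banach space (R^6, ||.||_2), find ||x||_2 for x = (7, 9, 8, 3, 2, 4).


The l^2 norm = (sum |x_i|^2)^(1/2)
Sum of 2th powers = 49 + 81 + 64 + 9 + 4 + 16 = 223
||x||_2 = (223)^(1/2) = 14.9332

14.9332


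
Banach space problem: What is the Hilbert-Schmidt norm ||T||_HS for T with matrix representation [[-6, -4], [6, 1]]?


The Hilbert-Schmidt norm is sqrt(sum of squares of all entries).
Sum of squares = (-6)^2 + (-4)^2 + 6^2 + 1^2
= 36 + 16 + 36 + 1 = 89
||T||_HS = sqrt(89) = 9.4340

9.4340


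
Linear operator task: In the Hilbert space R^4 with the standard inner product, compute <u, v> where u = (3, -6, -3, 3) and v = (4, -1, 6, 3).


Computing the standard inner product <u, v> = sum u_i * v_i
= 3*4 + -6*-1 + -3*6 + 3*3
= 12 + 6 + -18 + 9
= 9

9


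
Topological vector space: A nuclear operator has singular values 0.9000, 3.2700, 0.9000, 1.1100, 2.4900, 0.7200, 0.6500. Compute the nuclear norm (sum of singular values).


The nuclear norm is the sum of all singular values.
||T||_1 = 0.9000 + 3.2700 + 0.9000 + 1.1100 + 2.4900 + 0.7200 + 0.6500
= 10.0400

10.0400


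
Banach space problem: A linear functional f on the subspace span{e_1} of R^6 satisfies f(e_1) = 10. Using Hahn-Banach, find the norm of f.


The norm of f is given by ||f|| = sup_{||x||=1} |f(x)|.
On span{e_1}, ||e_1|| = 1, so ||f|| = |f(e_1)| / ||e_1||
= |10| / 1 = 10.0000

10.0000


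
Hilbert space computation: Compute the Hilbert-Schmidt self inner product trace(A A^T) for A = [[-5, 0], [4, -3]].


trace(A * A^T) = sum of squares of all entries
= (-5)^2 + 0^2 + 4^2 + (-3)^2
= 25 + 0 + 16 + 9
= 50

50


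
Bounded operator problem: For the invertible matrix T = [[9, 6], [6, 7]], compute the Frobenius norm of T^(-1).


det(T) = 9*7 - 6*6 = 27
T^(-1) = (1/27) * [[7, -6], [-6, 9]] = [[0.2593, -0.2222], [-0.2222, 0.3333]]
||T^(-1)||_F^2 = 0.2593^2 + (-0.2222)^2 + (-0.2222)^2 + 0.3333^2 = 0.2771
||T^(-1)||_F = sqrt(0.2771) = 0.5264

0.5264


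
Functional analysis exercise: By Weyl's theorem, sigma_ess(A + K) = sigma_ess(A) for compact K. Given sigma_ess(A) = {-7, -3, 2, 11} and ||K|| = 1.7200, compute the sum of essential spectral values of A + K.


By Weyl's theorem, the essential spectrum is invariant under compact perturbations.
sigma_ess(A + K) = sigma_ess(A) = {-7, -3, 2, 11}
Sum = -7 + -3 + 2 + 11 = 3

3


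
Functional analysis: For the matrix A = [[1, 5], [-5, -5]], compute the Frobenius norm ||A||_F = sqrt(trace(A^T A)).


||A||_F^2 = sum a_ij^2
= 1^2 + 5^2 + (-5)^2 + (-5)^2
= 1 + 25 + 25 + 25 = 76
||A||_F = sqrt(76) = 8.7178

8.7178


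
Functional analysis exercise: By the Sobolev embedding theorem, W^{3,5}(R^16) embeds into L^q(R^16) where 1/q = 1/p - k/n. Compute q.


Using the Sobolev embedding formula: 1/q = 1/p - k/n
1/q = 1/5 - 3/16 = 1/80
q = 1/(1/80) = 80

80.0000


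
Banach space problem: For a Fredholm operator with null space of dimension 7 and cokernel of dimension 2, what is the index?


The Fredholm index is defined as ind(T) = dim(ker T) - dim(coker T)
= 7 - 2
= 5

5


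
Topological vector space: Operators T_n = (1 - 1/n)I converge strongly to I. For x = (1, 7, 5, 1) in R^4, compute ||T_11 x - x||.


T_11 x - x = (1 - 1/11)x - x = -x/11
||x|| = sqrt(76) = 8.7178
||T_11 x - x|| = ||x||/11 = 8.7178/11 = 0.7925

0.7925


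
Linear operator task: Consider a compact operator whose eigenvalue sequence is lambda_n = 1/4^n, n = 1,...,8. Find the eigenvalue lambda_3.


The eigenvalue formula gives lambda_3 = 1/4^3
= 1/64
= 0.0156

0.0156


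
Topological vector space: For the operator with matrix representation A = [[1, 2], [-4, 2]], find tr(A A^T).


trace(A * A^T) = sum of squares of all entries
= 1^2 + 2^2 + (-4)^2 + 2^2
= 1 + 4 + 16 + 4
= 25

25


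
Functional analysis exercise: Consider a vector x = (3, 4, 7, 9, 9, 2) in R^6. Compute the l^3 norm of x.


The l^3 norm = (sum |x_i|^3)^(1/3)
Sum of 3th powers = 27 + 64 + 343 + 729 + 729 + 8 = 1900
||x||_3 = (1900)^(1/3) = 12.3856

12.3856


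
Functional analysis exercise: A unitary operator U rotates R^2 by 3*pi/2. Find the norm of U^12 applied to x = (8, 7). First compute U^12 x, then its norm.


U is a rotation by theta = 3*pi/2
U^12 = rotation by 12*theta = 36*pi/2 = 0*pi/2 (mod 2*pi)
cos(0*pi/2) = 1.0000, sin(0*pi/2) = 0.0000
U^12 x = (1.0000 * 8 - 0.0000 * 7, 0.0000 * 8 + 1.0000 * 7)
= (8.0000, 7.0000)
||U^12 x|| = sqrt(8.0000^2 + 7.0000^2) = sqrt(113.0000) = 10.6301

10.6301


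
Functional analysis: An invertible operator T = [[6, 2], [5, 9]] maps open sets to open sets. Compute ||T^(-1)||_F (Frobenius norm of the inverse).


det(T) = 6*9 - 2*5 = 44
T^(-1) = (1/44) * [[9, -2], [-5, 6]] = [[0.2045, -0.0455], [-0.1136, 0.1364]]
||T^(-1)||_F^2 = 0.2045^2 + (-0.0455)^2 + (-0.1136)^2 + 0.1364^2 = 0.0754
||T^(-1)||_F = sqrt(0.0754) = 0.2746

0.2746


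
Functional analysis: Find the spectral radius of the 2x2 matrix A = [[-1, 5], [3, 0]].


For a 2x2 matrix, eigenvalues satisfy lambda^2 - (trace)*lambda + det = 0
trace = -1 + 0 = -1
det = -1*0 - 5*3 = -15
discriminant = (-1)^2 - 4*(-15) = 61
spectral radius = max |eigenvalue| = 4.4051

4.4051


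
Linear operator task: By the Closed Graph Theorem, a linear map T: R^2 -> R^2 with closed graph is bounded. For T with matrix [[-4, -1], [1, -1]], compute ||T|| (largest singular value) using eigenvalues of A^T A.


A^T A = [[17, 3], [3, 2]]
trace(A^T A) = 19, det(A^T A) = 25
discriminant = 19^2 - 4*25 = 261
Largest eigenvalue of A^T A = (trace + sqrt(disc))/2 = 17.5777
||T|| = sqrt(17.5777) = 4.1926

4.1926


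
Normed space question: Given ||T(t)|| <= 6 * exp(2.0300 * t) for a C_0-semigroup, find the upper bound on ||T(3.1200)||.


||T(3.1200)|| <= 6 * exp(2.0300 * 3.1200)
= 6 * exp(6.3336)
= 6 * 563.1804
= 3379.0824

3379.0824


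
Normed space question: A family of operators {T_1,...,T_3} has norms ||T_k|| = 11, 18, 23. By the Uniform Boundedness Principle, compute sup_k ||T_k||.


By the Uniform Boundedness Principle, the supremum of norms is finite.
sup_k ||T_k|| = max(11, 18, 23) = 23

23


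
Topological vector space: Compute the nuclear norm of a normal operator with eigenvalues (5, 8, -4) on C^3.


For a normal operator, singular values equal |eigenvalues|.
Trace norm = sum |lambda_i| = 5 + 8 + 4
= 17

17


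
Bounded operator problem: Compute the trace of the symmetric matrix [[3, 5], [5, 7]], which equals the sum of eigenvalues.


For a self-adjoint (symmetric) matrix, the eigenvalues are real.
The sum of eigenvalues equals the trace of the matrix.
trace = 3 + 7 = 10

10


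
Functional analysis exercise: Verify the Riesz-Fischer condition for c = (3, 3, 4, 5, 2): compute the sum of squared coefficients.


sum |c_n|^2 = 3^2 + 3^2 + 4^2 + 5^2 + 2^2
= 9 + 9 + 16 + 25 + 4
= 63

63


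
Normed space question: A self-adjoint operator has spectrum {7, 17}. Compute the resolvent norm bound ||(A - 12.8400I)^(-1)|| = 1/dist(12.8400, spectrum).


dist(12.8400, {7, 17}) = min(|12.8400 - 7|, |12.8400 - 17|)
= min(5.8400, 4.1600) = 4.1600
Resolvent bound = 1/4.1600 = 0.2404

0.2404


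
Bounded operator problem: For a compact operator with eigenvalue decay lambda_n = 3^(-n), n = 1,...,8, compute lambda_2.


The eigenvalue formula gives lambda_2 = 1/3^2
= 1/9
= 0.1111

0.1111


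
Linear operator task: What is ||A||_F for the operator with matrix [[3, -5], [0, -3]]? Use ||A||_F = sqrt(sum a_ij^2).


||A||_F^2 = sum a_ij^2
= 3^2 + (-5)^2 + 0^2 + (-3)^2
= 9 + 25 + 0 + 9 = 43
||A||_F = sqrt(43) = 6.5574

6.5574


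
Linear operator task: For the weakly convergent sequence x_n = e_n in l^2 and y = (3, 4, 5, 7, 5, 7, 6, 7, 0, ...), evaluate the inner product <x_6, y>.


x_6 = e_6 is the standard basis vector with 1 in position 6.
<x_6, y> = y_6 = 7
As n -> infinity, <x_n, y> -> 0, confirming weak convergence of (x_n) to 0.

7


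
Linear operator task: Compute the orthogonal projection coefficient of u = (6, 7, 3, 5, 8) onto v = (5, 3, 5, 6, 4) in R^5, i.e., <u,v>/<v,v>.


Computing <u,v> = 6*5 + 7*3 + 3*5 + 5*6 + 8*4 = 128
Computing <v,v> = 5^2 + 3^2 + 5^2 + 6^2 + 4^2 = 111
Projection coefficient = 128/111 = 1.1532

1.1532


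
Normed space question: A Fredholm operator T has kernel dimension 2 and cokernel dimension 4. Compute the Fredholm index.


The Fredholm index is defined as ind(T) = dim(ker T) - dim(coker T)
= 2 - 4
= -2

-2


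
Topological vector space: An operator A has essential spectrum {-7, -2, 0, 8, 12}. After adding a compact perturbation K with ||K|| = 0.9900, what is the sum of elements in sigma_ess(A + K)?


By Weyl's theorem, the essential spectrum is invariant under compact perturbations.
sigma_ess(A + K) = sigma_ess(A) = {-7, -2, 0, 8, 12}
Sum = -7 + -2 + 0 + 8 + 12 = 11

11


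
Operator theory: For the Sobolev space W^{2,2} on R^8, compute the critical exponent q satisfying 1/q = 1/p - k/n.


Using the Sobolev embedding formula: 1/q = 1/p - k/n
1/q = 1/2 - 2/8 = 1/4
q = 1/(1/4) = 4

4.0000


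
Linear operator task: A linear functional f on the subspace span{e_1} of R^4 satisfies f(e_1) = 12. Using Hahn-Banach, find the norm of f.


The norm of f is given by ||f|| = sup_{||x||=1} |f(x)|.
On span{e_1}, ||e_1|| = 1, so ||f|| = |f(e_1)| / ||e_1||
= |12| / 1 = 12.0000

12.0000


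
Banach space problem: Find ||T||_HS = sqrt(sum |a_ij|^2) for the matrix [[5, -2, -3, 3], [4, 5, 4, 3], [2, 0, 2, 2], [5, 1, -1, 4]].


The Hilbert-Schmidt norm is sqrt(sum of squares of all entries).
Sum of squares = 5^2 + (-2)^2 + (-3)^2 + 3^2 + 4^2 + 5^2 + 4^2 + 3^2 + 2^2 + 0^2 + 2^2 + 2^2 + 5^2 + 1^2 + (-1)^2 + 4^2
= 25 + 4 + 9 + 9 + 16 + 25 + 16 + 9 + 4 + 0 + 4 + 4 + 25 + 1 + 1 + 16 = 168
||T||_HS = sqrt(168) = 12.9615

12.9615


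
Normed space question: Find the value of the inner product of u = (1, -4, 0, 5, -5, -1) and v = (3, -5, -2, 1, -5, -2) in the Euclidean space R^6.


Computing the standard inner product <u, v> = sum u_i * v_i
= 1*3 + -4*-5 + 0*-2 + 5*1 + -5*-5 + -1*-2
= 3 + 20 + 0 + 5 + 25 + 2
= 55

55


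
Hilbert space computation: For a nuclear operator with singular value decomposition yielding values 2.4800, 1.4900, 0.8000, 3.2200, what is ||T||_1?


The nuclear norm is the sum of all singular values.
||T||_1 = 2.4800 + 1.4900 + 0.8000 + 3.2200
= 7.9900

7.9900


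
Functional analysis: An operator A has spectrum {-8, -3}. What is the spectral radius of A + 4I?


Spectrum of A + 4I = {-4, 1}
Spectral radius = max |lambda| over the shifted spectrum
= max(4, 1) = 4

4


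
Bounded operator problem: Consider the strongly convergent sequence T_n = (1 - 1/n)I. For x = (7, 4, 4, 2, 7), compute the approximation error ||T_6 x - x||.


T_6 x - x = (1 - 1/6)x - x = -x/6
||x|| = sqrt(134) = 11.5758
||T_6 x - x|| = ||x||/6 = 11.5758/6 = 1.9293

1.9293


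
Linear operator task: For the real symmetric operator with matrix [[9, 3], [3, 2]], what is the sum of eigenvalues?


For a self-adjoint (symmetric) matrix, the eigenvalues are real.
The sum of eigenvalues equals the trace of the matrix.
trace = 9 + 2 = 11

11


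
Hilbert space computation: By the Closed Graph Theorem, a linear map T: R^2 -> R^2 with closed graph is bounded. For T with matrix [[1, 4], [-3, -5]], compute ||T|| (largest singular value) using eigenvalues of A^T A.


A^T A = [[10, 19], [19, 41]]
trace(A^T A) = 51, det(A^T A) = 49
discriminant = 51^2 - 4*49 = 2405
Largest eigenvalue of A^T A = (trace + sqrt(disc))/2 = 50.0204
||T|| = sqrt(50.0204) = 7.0725

7.0725


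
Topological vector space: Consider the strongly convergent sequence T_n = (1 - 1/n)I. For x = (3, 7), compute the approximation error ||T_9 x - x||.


T_9 x - x = (1 - 1/9)x - x = -x/9
||x|| = sqrt(58) = 7.6158
||T_9 x - x|| = ||x||/9 = 7.6158/9 = 0.8462

0.8462


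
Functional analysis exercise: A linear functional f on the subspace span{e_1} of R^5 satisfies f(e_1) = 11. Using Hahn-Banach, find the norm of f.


The norm of f is given by ||f|| = sup_{||x||=1} |f(x)|.
On span{e_1}, ||e_1|| = 1, so ||f|| = |f(e_1)| / ||e_1||
= |11| / 1 = 11.0000

11.0000


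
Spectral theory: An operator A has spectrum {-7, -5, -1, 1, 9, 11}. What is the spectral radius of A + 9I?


Spectrum of A + 9I = {2, 4, 8, 10, 18, 20}
Spectral radius = max |lambda| over the shifted spectrum
= max(2, 4, 8, 10, 18, 20) = 20

20


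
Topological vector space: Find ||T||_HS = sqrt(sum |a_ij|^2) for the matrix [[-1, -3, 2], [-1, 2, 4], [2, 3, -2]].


The Hilbert-Schmidt norm is sqrt(sum of squares of all entries).
Sum of squares = (-1)^2 + (-3)^2 + 2^2 + (-1)^2 + 2^2 + 4^2 + 2^2 + 3^2 + (-2)^2
= 1 + 9 + 4 + 1 + 4 + 16 + 4 + 9 + 4 = 52
||T||_HS = sqrt(52) = 7.2111

7.2111


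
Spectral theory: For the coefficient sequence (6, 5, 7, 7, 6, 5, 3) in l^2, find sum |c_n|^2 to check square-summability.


sum |c_n|^2 = 6^2 + 5^2 + 7^2 + 7^2 + 6^2 + 5^2 + 3^2
= 36 + 25 + 49 + 49 + 36 + 25 + 9
= 229

229


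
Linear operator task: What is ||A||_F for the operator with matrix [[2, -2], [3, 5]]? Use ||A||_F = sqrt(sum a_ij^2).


||A||_F^2 = sum a_ij^2
= 2^2 + (-2)^2 + 3^2 + 5^2
= 4 + 4 + 9 + 25 = 42
||A||_F = sqrt(42) = 6.4807

6.4807


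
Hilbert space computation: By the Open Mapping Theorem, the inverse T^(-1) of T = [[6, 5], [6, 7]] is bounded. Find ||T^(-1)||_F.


det(T) = 6*7 - 5*6 = 12
T^(-1) = (1/12) * [[7, -5], [-6, 6]] = [[0.5833, -0.4167], [-0.5000, 0.5000]]
||T^(-1)||_F^2 = 0.5833^2 + (-0.4167)^2 + (-0.5000)^2 + 0.5000^2 = 1.0139
||T^(-1)||_F = sqrt(1.0139) = 1.0069

1.0069


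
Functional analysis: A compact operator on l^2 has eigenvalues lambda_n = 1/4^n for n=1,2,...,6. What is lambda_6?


The eigenvalue formula gives lambda_6 = 1/4^6
= 1/4096
= 2.4414e-04

2.4414e-04


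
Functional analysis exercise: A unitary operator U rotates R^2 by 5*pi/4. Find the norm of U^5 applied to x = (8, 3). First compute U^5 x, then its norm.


U is a rotation by theta = 5*pi/4
U^5 = rotation by 5*theta = 25*pi/4 = 1*pi/4 (mod 2*pi)
cos(1*pi/4) = 0.7071, sin(1*pi/4) = 0.7071
U^5 x = (0.7071 * 8 - 0.7071 * 3, 0.7071 * 8 + 0.7071 * 3)
= (3.5355, 7.7782)
||U^5 x|| = sqrt(3.5355^2 + 7.7782^2) = sqrt(73.0000) = 8.5440

8.5440


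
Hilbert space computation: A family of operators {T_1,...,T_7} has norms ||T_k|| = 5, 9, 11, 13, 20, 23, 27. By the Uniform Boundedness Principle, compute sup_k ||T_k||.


By the Uniform Boundedness Principle, the supremum of norms is finite.
sup_k ||T_k|| = max(5, 9, 11, 13, 20, 23, 27) = 27

27


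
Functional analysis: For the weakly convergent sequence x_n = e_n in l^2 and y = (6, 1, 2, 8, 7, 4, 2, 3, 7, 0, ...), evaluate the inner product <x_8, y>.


x_8 = e_8 is the standard basis vector with 1 in position 8.
<x_8, y> = y_8 = 3
As n -> infinity, <x_n, y> -> 0, confirming weak convergence of (x_n) to 0.

3


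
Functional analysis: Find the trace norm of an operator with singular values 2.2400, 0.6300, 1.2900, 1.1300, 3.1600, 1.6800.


The nuclear norm is the sum of all singular values.
||T||_1 = 2.2400 + 0.6300 + 1.2900 + 1.1300 + 3.1600 + 1.6800
= 10.1300

10.1300


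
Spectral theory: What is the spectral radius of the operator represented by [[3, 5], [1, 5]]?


For a 2x2 matrix, eigenvalues satisfy lambda^2 - (trace)*lambda + det = 0
trace = 3 + 5 = 8
det = 3*5 - 5*1 = 10
discriminant = 8^2 - 4*(10) = 24
spectral radius = max |eigenvalue| = 6.4495

6.4495


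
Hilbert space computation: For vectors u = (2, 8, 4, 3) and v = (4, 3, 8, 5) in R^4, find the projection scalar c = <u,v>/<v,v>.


Computing <u,v> = 2*4 + 8*3 + 4*8 + 3*5 = 79
Computing <v,v> = 4^2 + 3^2 + 8^2 + 5^2 = 114
Projection coefficient = 79/114 = 0.6930

0.6930


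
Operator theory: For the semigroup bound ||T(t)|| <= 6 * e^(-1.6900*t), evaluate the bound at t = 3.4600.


||T(3.4600)|| <= 6 * exp(-1.6900 * 3.4600)
= 6 * exp(-5.8474)
= 6 * 0.0029
= 0.0173

0.0173


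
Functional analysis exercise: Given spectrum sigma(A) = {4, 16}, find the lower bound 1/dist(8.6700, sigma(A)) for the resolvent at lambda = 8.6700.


dist(8.6700, {4, 16}) = min(|8.6700 - 4|, |8.6700 - 16|)
= min(4.6700, 7.3300) = 4.6700
Resolvent bound = 1/4.6700 = 0.2141

0.2141


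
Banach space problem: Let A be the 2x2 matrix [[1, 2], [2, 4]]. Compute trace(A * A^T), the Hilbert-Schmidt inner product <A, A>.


trace(A * A^T) = sum of squares of all entries
= 1^2 + 2^2 + 2^2 + 4^2
= 1 + 4 + 4 + 16
= 25

25


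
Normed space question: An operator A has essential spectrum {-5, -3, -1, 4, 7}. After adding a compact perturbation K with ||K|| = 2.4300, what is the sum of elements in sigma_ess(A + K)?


By Weyl's theorem, the essential spectrum is invariant under compact perturbations.
sigma_ess(A + K) = sigma_ess(A) = {-5, -3, -1, 4, 7}
Sum = -5 + -3 + -1 + 4 + 7 = 2

2


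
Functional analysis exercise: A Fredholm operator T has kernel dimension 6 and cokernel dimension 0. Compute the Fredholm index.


The Fredholm index is defined as ind(T) = dim(ker T) - dim(coker T)
= 6 - 0
= 6

6


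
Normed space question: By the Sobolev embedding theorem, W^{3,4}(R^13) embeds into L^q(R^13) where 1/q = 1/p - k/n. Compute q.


Using the Sobolev embedding formula: 1/q = 1/p - k/n
1/q = 1/4 - 3/13 = 1/52
q = 1/(1/52) = 52

52.0000


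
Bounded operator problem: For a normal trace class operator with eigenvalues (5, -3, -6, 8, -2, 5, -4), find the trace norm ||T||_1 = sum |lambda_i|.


For a normal operator, singular values equal |eigenvalues|.
Trace norm = sum |lambda_i| = 5 + 3 + 6 + 8 + 2 + 5 + 4
= 33

33


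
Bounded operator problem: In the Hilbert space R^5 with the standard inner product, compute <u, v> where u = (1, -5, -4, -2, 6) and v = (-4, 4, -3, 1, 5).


Computing the standard inner product <u, v> = sum u_i * v_i
= 1*-4 + -5*4 + -4*-3 + -2*1 + 6*5
= -4 + -20 + 12 + -2 + 30
= 16

16


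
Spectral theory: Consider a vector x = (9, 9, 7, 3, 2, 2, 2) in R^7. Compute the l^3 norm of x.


The l^3 norm = (sum |x_i|^3)^(1/3)
Sum of 3th powers = 729 + 729 + 343 + 27 + 8 + 8 + 8 = 1852
||x||_3 = (1852)^(1/3) = 12.2804

12.2804


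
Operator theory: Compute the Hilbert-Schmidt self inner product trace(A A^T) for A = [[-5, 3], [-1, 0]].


trace(A * A^T) = sum of squares of all entries
= (-5)^2 + 3^2 + (-1)^2 + 0^2
= 25 + 9 + 1 + 0
= 35

35


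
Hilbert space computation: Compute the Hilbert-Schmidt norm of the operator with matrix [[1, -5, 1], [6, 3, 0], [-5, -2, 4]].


The Hilbert-Schmidt norm is sqrt(sum of squares of all entries).
Sum of squares = 1^2 + (-5)^2 + 1^2 + 6^2 + 3^2 + 0^2 + (-5)^2 + (-2)^2 + 4^2
= 1 + 25 + 1 + 36 + 9 + 0 + 25 + 4 + 16 = 117
||T||_HS = sqrt(117) = 10.8167

10.8167


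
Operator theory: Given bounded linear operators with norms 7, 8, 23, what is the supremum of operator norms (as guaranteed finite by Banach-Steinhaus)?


By the Uniform Boundedness Principle, the supremum of norms is finite.
sup_k ||T_k|| = max(7, 8, 23) = 23

23


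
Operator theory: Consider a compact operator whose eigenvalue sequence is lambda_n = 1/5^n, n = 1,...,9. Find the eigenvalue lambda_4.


The eigenvalue formula gives lambda_4 = 1/5^4
= 1/625
= 0.0016

0.0016


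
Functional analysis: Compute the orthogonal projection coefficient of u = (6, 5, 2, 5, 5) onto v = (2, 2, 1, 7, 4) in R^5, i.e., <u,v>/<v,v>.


Computing <u,v> = 6*2 + 5*2 + 2*1 + 5*7 + 5*4 = 79
Computing <v,v> = 2^2 + 2^2 + 1^2 + 7^2 + 4^2 = 74
Projection coefficient = 79/74 = 1.0676

1.0676


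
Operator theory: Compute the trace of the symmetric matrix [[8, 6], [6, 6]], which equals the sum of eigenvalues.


For a self-adjoint (symmetric) matrix, the eigenvalues are real.
The sum of eigenvalues equals the trace of the matrix.
trace = 8 + 6 = 14

14


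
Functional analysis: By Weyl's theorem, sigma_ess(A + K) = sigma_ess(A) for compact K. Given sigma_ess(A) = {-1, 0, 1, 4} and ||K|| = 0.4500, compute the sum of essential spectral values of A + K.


By Weyl's theorem, the essential spectrum is invariant under compact perturbations.
sigma_ess(A + K) = sigma_ess(A) = {-1, 0, 1, 4}
Sum = -1 + 0 + 1 + 4 = 4

4


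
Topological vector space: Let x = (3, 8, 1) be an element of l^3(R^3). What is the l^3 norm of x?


The l^3 norm = (sum |x_i|^3)^(1/3)
Sum of 3th powers = 27 + 512 + 1 = 540
||x||_3 = (540)^(1/3) = 8.1433

8.1433


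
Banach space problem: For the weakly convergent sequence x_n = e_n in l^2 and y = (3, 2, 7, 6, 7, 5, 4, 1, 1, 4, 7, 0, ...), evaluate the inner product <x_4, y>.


x_4 = e_4 is the standard basis vector with 1 in position 4.
<x_4, y> = y_4 = 6
As n -> infinity, <x_n, y> -> 0, confirming weak convergence of (x_n) to 0.

6


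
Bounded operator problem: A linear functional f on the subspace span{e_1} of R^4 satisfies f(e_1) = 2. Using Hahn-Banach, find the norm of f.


The norm of f is given by ||f|| = sup_{||x||=1} |f(x)|.
On span{e_1}, ||e_1|| = 1, so ||f|| = |f(e_1)| / ||e_1||
= |2| / 1 = 2.0000

2.0000


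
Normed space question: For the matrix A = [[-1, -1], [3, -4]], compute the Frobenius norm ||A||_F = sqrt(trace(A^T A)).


||A||_F^2 = sum a_ij^2
= (-1)^2 + (-1)^2 + 3^2 + (-4)^2
= 1 + 1 + 9 + 16 = 27
||A||_F = sqrt(27) = 5.1962

5.1962


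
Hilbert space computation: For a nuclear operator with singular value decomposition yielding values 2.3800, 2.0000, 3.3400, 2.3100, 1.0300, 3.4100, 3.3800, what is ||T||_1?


The nuclear norm is the sum of all singular values.
||T||_1 = 2.3800 + 2.0000 + 3.3400 + 2.3100 + 1.0300 + 3.4100 + 3.3800
= 17.8500

17.8500


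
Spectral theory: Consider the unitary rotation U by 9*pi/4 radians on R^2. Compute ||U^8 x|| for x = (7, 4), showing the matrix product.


U is a rotation by theta = 9*pi/4
U^8 = rotation by 8*theta = 72*pi/4 = 0*pi/4 (mod 2*pi)
cos(0*pi/4) = 1.0000, sin(0*pi/4) = 0.0000
U^8 x = (1.0000 * 7 - 0.0000 * 4, 0.0000 * 7 + 1.0000 * 4)
= (7.0000, 4.0000)
||U^8 x|| = sqrt(7.0000^2 + 4.0000^2) = sqrt(65.0000) = 8.0623

8.0623


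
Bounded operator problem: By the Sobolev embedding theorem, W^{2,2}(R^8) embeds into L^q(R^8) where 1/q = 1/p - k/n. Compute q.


Using the Sobolev embedding formula: 1/q = 1/p - k/n
1/q = 1/2 - 2/8 = 1/4
q = 1/(1/4) = 4

4.0000


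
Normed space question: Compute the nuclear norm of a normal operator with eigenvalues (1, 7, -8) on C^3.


For a normal operator, singular values equal |eigenvalues|.
Trace norm = sum |lambda_i| = 1 + 7 + 8
= 16

16


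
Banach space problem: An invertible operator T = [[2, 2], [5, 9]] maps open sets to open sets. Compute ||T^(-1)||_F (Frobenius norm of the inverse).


det(T) = 2*9 - 2*5 = 8
T^(-1) = (1/8) * [[9, -2], [-5, 2]] = [[1.1250, -0.2500], [-0.6250, 0.2500]]
||T^(-1)||_F^2 = 1.1250^2 + (-0.2500)^2 + (-0.6250)^2 + 0.2500^2 = 1.7812
||T^(-1)||_F = sqrt(1.7812) = 1.3346

1.3346


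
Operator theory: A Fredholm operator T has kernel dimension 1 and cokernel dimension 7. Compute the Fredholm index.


The Fredholm index is defined as ind(T) = dim(ker T) - dim(coker T)
= 1 - 7
= -6

-6


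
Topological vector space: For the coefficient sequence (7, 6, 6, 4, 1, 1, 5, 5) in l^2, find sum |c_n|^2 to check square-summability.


sum |c_n|^2 = 7^2 + 6^2 + 6^2 + 4^2 + 1^2 + 1^2 + 5^2 + 5^2
= 49 + 36 + 36 + 16 + 1 + 1 + 25 + 25
= 189

189


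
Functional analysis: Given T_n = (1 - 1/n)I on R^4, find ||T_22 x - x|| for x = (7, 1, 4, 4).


T_22 x - x = (1 - 1/22)x - x = -x/22
||x|| = sqrt(82) = 9.0554
||T_22 x - x|| = ||x||/22 = 9.0554/22 = 0.4116

0.4116


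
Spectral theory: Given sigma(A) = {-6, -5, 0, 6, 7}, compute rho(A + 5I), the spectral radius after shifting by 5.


Spectrum of A + 5I = {-1, 0, 5, 11, 12}
Spectral radius = max |lambda| over the shifted spectrum
= max(1, 0, 5, 11, 12) = 12

12


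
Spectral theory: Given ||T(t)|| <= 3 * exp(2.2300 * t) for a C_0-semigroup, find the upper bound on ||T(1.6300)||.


||T(1.6300)|| <= 3 * exp(2.2300 * 1.6300)
= 3 * exp(3.6349)
= 3 * 37.8981
= 113.6942

113.6942


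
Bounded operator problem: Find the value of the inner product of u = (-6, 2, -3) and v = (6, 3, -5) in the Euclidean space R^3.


Computing the standard inner product <u, v> = sum u_i * v_i
= -6*6 + 2*3 + -3*-5
= -36 + 6 + 15
= -15

-15


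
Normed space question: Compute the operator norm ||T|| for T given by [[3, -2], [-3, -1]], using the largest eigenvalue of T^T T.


A^T A = [[18, -3], [-3, 5]]
trace(A^T A) = 23, det(A^T A) = 81
discriminant = 23^2 - 4*81 = 205
Largest eigenvalue of A^T A = (trace + sqrt(disc))/2 = 18.6589
||T|| = sqrt(18.6589) = 4.3196

4.3196
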